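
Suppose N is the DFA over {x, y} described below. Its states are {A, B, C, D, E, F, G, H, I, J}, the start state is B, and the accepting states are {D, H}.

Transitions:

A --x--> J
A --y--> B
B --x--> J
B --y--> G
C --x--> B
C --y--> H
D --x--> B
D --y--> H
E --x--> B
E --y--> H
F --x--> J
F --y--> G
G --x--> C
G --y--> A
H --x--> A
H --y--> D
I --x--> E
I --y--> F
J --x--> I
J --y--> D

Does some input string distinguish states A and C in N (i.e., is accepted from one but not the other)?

Yes

P0 = {D,H} | {A,B,C,E,F,G,I,J}.
On input y, block {A,B,C,E,F,G,I,J} splits into {A,B,F,G,I} and {C,E,J}.
The partition is now stable with 3 blocks: {D,H} | {A,B,F,G,I} | {C,E,J}.
A and C end up in different blocks, so they are distinguishable. For instance, the string 'y' is accepted from only C.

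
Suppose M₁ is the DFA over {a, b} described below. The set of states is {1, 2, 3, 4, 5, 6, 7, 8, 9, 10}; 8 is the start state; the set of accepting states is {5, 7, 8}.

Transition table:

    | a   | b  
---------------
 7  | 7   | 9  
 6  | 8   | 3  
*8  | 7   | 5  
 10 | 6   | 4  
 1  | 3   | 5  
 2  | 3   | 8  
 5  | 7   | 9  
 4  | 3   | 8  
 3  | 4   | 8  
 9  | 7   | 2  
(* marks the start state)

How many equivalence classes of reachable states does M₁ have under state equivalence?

4

First remove the unreachable states {1,6,10}; 7 states remain.
P0 = {5,7,8} | {2,3,4,9}.
Refine {5,7,8} on symbol b: members go to different blocks, giving {5,7} and {8}.
Refine {2,3,4,9} on symbol a: members go to different blocks, giving {2,3,4} and {9}.
Stable partition: {5,7} | {2,3,4} | {8} | {9} — 4 equivalence classes.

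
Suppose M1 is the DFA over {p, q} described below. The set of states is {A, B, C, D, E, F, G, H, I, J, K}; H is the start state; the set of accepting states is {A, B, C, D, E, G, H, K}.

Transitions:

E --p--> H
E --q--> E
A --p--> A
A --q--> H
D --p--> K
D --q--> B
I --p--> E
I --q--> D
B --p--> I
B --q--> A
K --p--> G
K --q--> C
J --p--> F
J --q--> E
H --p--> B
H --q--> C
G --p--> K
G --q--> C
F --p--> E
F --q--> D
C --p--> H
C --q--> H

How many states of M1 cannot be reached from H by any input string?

2

No path from H leads to F, J; the other 9 states are all reachable.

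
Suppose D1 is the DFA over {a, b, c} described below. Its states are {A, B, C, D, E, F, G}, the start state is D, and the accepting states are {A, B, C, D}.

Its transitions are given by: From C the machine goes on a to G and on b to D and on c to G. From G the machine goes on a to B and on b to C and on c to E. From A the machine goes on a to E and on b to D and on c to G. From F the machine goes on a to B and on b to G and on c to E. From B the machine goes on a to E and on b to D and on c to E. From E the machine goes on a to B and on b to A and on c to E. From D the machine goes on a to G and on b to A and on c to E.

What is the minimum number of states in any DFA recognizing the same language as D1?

Reachable states from the start: {A,B,C,D,E,G}. Unreachable: {F} — drop them.
Initial partition by acceptance: {A,B,C,D} | {E,G}.
No further refinement is possible. Final partition (2 blocks): {A,B,C,D} | {E,G}.

2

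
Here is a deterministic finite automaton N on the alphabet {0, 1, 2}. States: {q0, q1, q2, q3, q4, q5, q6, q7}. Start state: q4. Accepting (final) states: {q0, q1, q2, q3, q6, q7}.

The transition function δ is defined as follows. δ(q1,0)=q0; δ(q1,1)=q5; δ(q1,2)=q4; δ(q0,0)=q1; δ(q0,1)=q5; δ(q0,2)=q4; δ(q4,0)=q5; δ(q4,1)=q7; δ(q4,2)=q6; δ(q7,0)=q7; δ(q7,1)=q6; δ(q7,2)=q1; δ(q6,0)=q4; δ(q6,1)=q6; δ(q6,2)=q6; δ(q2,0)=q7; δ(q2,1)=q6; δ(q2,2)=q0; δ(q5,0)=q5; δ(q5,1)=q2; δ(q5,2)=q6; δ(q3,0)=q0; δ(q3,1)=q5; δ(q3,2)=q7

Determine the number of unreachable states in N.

BFS from q4 reaches {q0, q1, q2, q4, q5, q6, q7}; the 1 state(s) q3 are never visited.

1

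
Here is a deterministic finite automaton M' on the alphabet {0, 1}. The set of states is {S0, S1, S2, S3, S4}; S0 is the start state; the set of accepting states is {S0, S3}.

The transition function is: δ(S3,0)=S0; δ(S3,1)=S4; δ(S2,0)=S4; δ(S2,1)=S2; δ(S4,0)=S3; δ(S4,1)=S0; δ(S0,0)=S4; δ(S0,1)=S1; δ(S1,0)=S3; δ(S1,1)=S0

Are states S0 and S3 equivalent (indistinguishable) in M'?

No

Reachable states from the start: {S0,S1,S3,S4}. Unreachable: {S2} — drop them.
P0 = {S0,S3} | {S1,S4}.
Split {S0,S3} by δ(·,0) → {S0} and {S3}.
No further refinement is possible. Final partition (3 blocks): {S0} | {S1,S4} | {S3}.
S0 and S3 end up in different blocks, so they are distinguishable. For instance, the string '0' is accepted from only S3.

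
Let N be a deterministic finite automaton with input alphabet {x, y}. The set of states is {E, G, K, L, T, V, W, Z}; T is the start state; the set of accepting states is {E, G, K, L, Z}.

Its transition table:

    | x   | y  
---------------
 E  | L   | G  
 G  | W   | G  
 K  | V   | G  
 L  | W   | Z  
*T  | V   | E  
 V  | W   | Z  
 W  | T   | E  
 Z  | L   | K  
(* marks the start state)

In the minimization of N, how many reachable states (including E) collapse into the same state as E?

2

All states are reachable from the start state.
P0 = {E,G,K,L,Z} | {T,V,W}.
Split {E,G,K,L,Z} by δ(·,x) → {G,K,L} and {E,Z}.
Refine {G,K,L} on symbol y: members go to different blocks, giving {G,K} and {L}.
The partition is now stable with 4 blocks: {G,K} | {T,V,W} | {E,Z} | {L}.
State E belongs to the block {E,Z}, which has 2 states.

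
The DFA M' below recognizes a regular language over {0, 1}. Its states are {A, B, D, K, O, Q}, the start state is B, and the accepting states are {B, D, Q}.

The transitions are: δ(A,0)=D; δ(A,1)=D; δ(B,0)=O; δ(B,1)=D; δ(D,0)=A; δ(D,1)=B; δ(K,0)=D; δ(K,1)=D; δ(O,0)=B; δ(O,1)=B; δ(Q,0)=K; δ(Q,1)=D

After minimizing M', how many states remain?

States {K,Q} cannot be reached from the start state, so discard them.
Start with accepting vs non-accepting: {B,D} | {A,O}.
No further refinement is possible. Final partition (2 blocks): {B,D} | {A,O}.

2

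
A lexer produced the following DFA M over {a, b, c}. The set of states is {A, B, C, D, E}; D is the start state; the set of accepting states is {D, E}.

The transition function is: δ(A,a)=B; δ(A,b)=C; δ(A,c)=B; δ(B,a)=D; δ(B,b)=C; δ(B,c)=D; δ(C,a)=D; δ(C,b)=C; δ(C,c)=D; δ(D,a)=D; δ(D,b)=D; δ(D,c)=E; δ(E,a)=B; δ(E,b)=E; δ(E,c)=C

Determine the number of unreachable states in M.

No path from D leads to A; the other 4 states are all reachable.

1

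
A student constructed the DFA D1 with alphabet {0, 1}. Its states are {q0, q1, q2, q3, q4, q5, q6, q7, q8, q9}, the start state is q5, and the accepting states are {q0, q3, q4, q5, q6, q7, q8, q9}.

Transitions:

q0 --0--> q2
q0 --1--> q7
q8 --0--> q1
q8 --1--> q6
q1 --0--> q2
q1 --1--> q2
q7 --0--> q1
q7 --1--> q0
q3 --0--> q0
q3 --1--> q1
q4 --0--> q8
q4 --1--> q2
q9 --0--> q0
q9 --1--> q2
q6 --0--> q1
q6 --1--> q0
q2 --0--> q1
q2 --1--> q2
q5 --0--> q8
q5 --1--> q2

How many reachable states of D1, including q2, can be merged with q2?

2

First remove the unreachable states {q3,q4,q9}; 7 states remain.
P0 = {q0,q5,q6,q7,q8} | {q1,q2}.
Refine {q0,q5,q6,q7,q8} on symbol 0: members go to different blocks, giving {q0,q6,q7,q8} and {q5}.
No further refinement is possible. Final partition (3 blocks): {q0,q6,q7,q8} | {q1,q2} | {q5}.
The equivalence class containing q2 is {q1,q2}, of size 2.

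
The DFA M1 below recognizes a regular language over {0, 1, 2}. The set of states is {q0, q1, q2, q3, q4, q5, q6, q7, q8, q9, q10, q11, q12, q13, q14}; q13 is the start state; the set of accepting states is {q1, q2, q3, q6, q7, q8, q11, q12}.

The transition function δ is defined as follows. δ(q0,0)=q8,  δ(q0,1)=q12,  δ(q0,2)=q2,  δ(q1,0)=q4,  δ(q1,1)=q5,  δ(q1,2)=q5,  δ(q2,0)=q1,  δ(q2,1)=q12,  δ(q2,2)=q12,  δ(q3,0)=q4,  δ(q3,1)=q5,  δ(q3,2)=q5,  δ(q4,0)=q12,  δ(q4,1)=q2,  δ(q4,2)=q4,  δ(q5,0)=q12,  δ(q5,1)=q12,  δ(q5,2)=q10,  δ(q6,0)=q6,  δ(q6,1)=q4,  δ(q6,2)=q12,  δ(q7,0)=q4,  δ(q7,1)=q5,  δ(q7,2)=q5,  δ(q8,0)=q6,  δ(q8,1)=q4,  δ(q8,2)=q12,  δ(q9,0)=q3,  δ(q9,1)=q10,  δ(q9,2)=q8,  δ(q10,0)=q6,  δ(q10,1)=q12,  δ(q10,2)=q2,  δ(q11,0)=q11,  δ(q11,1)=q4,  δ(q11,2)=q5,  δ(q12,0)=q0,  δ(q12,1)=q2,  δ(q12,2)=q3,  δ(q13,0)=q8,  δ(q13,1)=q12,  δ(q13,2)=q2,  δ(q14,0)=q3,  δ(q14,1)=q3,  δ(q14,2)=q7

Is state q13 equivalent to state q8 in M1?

No

Reachable states from the start: {q0,q1,q2,q3,q4,q5,q6,q8,q10,q12,q13}. Unreachable: {q7,q9,q11,q14} — drop them.
P0 = {q1,q2,q3,q6,q8,q12} | {q0,q4,q5,q10,q13}.
Split {q1,q2,q3,q6,q8,q12} by δ(·,0) → {q1,q3,q12} and {q2,q6,q8}.
On input 1, block {q1,q3,q12} splits into {q1,q3} and {q12}.
On input 0, block {q0,q4,q5,q10,q13} splits into {q0,q10,q13} and {q4,q5}.
On input 0, block {q2,q6,q8} splits into {q6,q8} and {q2}.
Split {q4,q5} by δ(·,1) → {q4} and {q5}.
No further refinement is possible. Final partition (7 blocks): {q1,q3} | {q0,q10,q13} | {q6,q8} | {q12} | {q4} | {q2} | {q5}.
q13 and q8 end up in different blocks, so they are distinguishable. For instance, the string 'ε' is accepted from only q8.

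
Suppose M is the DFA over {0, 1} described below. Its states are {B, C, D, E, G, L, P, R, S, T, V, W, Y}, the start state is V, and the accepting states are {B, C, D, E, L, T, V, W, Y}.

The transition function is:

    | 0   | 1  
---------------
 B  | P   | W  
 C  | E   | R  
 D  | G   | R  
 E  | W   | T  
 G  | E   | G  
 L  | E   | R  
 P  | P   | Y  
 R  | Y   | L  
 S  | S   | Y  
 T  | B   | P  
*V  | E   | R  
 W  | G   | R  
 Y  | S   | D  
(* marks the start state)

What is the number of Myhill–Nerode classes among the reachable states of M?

States {C} cannot be reached from the start state, so discard them.
Initial partition by acceptance: {B,D,E,L,T,V,W,Y} | {G,P,R,S}.
Split {B,D,E,L,T,V,W,Y} by δ(·,0) → {B,D,W,Y} and {E,L,T,V}.
Split {B,D,W,Y} by δ(·,1) → {B,Y} and {D,W}.
Split {G,P,R,S} by δ(·,0) → {P,S} and {R} and {G}.
Refine {E,L,T,V} on symbol 0: members go to different blocks, giving {L,V} and {T} and {E}.
No further refinement is possible. Final partition (8 blocks): {B,Y} | {P,S} | {L,V} | {D,W} | {R} | {G} | {T} | {E}.

8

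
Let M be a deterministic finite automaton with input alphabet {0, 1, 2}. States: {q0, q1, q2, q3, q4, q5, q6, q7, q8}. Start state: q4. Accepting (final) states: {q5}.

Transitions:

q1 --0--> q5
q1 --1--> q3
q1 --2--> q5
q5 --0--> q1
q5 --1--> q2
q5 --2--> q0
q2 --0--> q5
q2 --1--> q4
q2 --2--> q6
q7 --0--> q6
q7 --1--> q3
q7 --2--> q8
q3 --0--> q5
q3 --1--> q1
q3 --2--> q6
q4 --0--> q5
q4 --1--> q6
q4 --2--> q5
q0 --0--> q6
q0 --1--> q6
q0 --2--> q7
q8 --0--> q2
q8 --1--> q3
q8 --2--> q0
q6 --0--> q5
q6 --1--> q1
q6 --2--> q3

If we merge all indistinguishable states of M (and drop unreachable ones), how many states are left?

Start with accepting vs non-accepting: {q5} | {q0,q1,q2,q3,q4,q6,q7,q8}.
Split {q0,q1,q2,q3,q4,q6,q7,q8} by δ(·,0) → {q1,q2,q3,q4,q6} and {q0,q7,q8}.
Refine {q1,q2,q3,q4,q6} on symbol 2: members go to different blocks, giving {q2,q3,q6} and {q1,q4}.
Stable partition: {q5} | {q2,q3,q6} | {q0,q7,q8} | {q1,q4} — 4 equivalence classes.

4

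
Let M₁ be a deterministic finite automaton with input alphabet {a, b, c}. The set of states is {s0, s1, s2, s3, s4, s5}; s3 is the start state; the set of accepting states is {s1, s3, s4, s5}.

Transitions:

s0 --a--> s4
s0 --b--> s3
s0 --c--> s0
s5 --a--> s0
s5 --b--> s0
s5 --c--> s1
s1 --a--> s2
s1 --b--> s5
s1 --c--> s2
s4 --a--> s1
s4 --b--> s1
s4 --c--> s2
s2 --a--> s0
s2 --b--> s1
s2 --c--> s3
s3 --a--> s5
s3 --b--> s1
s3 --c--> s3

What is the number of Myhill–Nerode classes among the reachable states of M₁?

Every state is reachable, so we keep all 6.
Start with accepting vs non-accepting: {s1,s3,s4,s5} | {s0,s2}.
On input a, block {s1,s3,s4,s5} splits into {s1,s5} and {s3,s4}.
Refine {s1,s5} on symbol b: members go to different blocks, giving {s1} and {s5}.
Refine {s0,s2} on symbol a: members go to different blocks, giving {s0} and {s2}.
On input a, block {s3,s4} splits into {s3} and {s4}.
The partition is now stable with 6 blocks: {s1} | {s0} | {s3} | {s5} | {s2} | {s4}.

6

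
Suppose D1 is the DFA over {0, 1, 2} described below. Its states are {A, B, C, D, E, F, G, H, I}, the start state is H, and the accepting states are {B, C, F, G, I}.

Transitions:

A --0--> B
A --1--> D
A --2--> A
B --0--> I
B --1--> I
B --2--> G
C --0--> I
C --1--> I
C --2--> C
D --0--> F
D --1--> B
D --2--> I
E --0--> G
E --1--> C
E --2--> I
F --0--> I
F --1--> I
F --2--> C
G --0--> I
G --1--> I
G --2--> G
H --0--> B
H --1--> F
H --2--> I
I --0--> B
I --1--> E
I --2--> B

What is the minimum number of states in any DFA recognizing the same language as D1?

3

Reachable states from the start: {B,C,E,F,G,H,I}. Unreachable: {A,D} — drop them.
Initial partition by acceptance: {B,C,F,G,I} | {E,H}.
On input 1, block {B,C,F,G,I} splits into {B,C,F,G} and {I}.
No further refinement is possible. Final partition (3 blocks): {B,C,F,G} | {E,H} | {I}.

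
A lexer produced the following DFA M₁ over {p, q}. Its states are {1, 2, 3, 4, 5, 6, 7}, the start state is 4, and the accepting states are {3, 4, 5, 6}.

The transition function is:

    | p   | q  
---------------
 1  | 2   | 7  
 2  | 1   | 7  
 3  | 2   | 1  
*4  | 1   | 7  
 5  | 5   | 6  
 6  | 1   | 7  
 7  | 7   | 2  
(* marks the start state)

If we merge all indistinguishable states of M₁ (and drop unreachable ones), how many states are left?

2

First remove the unreachable states {3,5,6}; 4 states remain.
P0 = {4} | {1,2,7}.
The partition is now stable with 2 blocks: {4} | {1,2,7}.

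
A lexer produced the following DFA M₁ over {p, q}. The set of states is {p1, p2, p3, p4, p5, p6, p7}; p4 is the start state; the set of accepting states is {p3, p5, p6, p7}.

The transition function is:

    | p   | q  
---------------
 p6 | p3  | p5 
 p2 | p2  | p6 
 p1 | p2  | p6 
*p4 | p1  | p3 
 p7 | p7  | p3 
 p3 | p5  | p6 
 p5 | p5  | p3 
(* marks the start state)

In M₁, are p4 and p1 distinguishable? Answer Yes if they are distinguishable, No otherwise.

Reachable states from the start: {p1,p2,p3,p4,p5,p6}. Unreachable: {p7} — drop them.
Initial partition by acceptance: {p3,p5,p6} | {p1,p2,p4}.
The partition is now stable with 2 blocks: {p3,p5,p6} | {p1,p2,p4}.
p4 and p1 lie in the same block of the stable partition, so they are equivalent — no string distinguishes them.

No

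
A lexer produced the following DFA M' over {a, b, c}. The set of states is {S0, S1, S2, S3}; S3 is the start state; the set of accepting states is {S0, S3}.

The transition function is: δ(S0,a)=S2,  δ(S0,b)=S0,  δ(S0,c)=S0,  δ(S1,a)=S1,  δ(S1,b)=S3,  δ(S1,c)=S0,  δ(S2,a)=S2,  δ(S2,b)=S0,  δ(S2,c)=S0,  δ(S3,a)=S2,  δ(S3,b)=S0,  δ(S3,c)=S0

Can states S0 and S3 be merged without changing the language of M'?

First remove the unreachable states {S1}; 3 states remain.
Initial partition by acceptance: {S0,S3} | {S2}.
Stable partition: {S0,S3} | {S2} — 2 equivalence classes.
S0 and S3 lie in the same block of the stable partition, so they are equivalent — no string distinguishes them.

Yes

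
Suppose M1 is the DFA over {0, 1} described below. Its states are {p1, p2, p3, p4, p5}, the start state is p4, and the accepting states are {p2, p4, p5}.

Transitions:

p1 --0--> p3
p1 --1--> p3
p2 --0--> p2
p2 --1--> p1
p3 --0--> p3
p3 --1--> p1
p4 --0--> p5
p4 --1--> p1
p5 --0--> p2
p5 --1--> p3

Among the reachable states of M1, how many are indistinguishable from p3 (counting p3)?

2

P0 = {p2,p4,p5} | {p1,p3}.
The partition is now stable with 2 blocks: {p2,p4,p5} | {p1,p3}.
State p3 belongs to the block {p1,p3}, which has 2 states.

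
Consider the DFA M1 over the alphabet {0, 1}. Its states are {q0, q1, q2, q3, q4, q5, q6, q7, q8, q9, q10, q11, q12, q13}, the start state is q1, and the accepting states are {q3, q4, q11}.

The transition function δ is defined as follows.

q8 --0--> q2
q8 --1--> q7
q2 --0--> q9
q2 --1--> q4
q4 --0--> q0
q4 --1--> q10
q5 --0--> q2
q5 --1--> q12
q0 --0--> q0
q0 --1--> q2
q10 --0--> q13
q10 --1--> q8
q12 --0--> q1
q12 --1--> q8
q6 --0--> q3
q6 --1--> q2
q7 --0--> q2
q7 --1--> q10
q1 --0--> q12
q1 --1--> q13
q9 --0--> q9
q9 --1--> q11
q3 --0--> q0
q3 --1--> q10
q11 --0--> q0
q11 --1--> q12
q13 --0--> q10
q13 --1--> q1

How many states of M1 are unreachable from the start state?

No path from q1 leads to q3, q5, q6; the other 11 states are all reachable.

3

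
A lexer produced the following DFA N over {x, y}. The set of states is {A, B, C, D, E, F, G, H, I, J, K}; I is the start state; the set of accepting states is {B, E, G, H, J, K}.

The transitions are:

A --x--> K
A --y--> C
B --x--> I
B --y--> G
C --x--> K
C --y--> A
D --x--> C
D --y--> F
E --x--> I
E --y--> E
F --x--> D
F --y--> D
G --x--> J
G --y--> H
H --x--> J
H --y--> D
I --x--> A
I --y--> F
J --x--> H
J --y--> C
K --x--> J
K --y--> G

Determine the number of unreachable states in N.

No path from I leads to B, E; the other 9 states are all reachable.

2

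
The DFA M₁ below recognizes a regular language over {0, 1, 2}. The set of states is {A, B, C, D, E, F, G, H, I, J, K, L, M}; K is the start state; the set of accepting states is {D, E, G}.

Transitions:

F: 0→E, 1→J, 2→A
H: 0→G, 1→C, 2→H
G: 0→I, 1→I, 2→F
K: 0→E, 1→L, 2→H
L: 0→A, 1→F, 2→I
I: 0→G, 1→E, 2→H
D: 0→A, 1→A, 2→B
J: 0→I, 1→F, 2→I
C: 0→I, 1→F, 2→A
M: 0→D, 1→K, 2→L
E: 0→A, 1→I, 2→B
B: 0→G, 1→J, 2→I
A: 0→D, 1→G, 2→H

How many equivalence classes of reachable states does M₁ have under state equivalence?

Reachable states from the start: {A,B,C,D,E,F,G,H,I,J,K,L}. Unreachable: {M} — drop them.
P0 = {D,E,G} | {A,B,C,F,H,I,J,K,L}.
Refine {A,B,C,F,H,I,J,K,L} on symbol 0: members go to different blocks, giving {A,B,F,H,I,K} and {C,J,L}.
Split {A,B,F,H,I,K} by δ(·,1) → {B,F,H,K} and {A,I}.
Split {B,F,H,K} by δ(·,2) → {B,F} and {H,K}.
Stable partition: {D,E,G} | {B,F} | {C,J,L} | {A,I} | {H,K} — 5 equivalence classes.

5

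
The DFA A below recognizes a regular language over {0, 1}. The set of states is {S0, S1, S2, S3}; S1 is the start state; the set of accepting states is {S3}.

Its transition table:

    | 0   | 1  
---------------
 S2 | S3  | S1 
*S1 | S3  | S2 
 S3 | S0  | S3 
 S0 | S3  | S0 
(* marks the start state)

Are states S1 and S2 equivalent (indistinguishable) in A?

Every state is reachable, so we keep all 4.
P0 = {S3} | {S0,S1,S2}.
Stable partition: {S3} | {S0,S1,S2} — 2 equivalence classes.
S1 and S2 lie in the same block of the stable partition, so they are equivalent — no string distinguishes them.

Yes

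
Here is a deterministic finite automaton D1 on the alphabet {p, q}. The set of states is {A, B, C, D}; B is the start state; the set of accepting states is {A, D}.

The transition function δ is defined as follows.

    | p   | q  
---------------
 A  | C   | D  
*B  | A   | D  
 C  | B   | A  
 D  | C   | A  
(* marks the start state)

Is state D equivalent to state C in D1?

No

Every state is reachable, so we keep all 4.
P0 = {A,D} | {B,C}.
Split {B,C} by δ(·,p) → {B} and {C}.
No further refinement is possible. Final partition (3 blocks): {A,D} | {B} | {C}.
D and C end up in different blocks, so they are distinguishable. For instance, the string 'ε' is accepted from only D.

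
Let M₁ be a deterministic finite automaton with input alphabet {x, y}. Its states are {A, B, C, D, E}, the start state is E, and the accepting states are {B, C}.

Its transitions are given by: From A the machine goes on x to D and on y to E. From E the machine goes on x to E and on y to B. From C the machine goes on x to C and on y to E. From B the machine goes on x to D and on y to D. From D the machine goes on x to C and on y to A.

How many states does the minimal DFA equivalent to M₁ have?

P0 = {B,C} | {A,D,E}.
Refine {B,C} on symbol x: members go to different blocks, giving {B} and {C}.
Split {A,D,E} by δ(·,x) → {A,E} and {D}.
Refine {A,E} on symbol x: members go to different blocks, giving {A} and {E}.
The partition is now stable with 5 blocks: {B} | {A} | {C} | {D} | {E}.

5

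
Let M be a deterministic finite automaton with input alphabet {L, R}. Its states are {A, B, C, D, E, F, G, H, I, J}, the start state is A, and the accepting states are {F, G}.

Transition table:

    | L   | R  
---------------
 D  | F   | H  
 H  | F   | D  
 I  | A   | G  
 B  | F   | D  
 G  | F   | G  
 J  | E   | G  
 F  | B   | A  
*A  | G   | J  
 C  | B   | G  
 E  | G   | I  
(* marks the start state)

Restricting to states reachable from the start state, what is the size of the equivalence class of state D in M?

3

Reachable states from the start: {A,B,D,E,F,G,H,I,J}. Unreachable: {C} — drop them.
Start with accepting vs non-accepting: {F,G} | {A,B,D,E,H,I,J}.
Split {F,G} by δ(·,L) → {F} and {G}.
Refine {A,B,D,E,H,I,J} on symbol L: members go to different blocks, giving {B,D,H} and {A,E} and {I,J}.
The partition is now stable with 5 blocks: {F} | {B,D,H} | {G} | {A,E} | {I,J}.
The equivalence class containing D is {B,D,H}, of size 3.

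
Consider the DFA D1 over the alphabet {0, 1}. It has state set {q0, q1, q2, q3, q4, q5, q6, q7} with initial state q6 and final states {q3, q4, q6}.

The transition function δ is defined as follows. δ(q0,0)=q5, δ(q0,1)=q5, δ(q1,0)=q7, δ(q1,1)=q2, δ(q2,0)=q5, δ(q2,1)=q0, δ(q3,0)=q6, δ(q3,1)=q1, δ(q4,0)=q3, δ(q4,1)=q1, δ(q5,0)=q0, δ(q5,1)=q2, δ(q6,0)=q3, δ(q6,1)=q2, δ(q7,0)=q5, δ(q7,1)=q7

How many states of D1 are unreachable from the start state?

BFS from q6 reaches {q0, q1, q2, q3, q5, q6, q7}; the 1 state(s) q4 are never visited.

1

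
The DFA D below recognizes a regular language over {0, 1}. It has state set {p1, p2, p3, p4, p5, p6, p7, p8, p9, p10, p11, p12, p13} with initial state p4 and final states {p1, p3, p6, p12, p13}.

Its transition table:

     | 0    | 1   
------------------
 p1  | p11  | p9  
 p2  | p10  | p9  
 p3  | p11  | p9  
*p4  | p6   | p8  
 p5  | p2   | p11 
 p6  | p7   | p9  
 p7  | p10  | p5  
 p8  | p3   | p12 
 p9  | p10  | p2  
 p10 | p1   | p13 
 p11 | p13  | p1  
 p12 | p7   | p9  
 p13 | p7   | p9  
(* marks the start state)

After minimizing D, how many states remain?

8

Every state is reachable, so we keep all 13.
Initial partition by acceptance: {p1,p3,p6,p12,p13} | {p2,p4,p5,p7,p8,p9,p10,p11}.
Refine {p2,p4,p5,p7,p8,p9,p10,p11} on symbol 0: members go to different blocks, giving {p2,p5,p7,p9} and {p4,p8,p10,p11}.
On input 0, block {p1,p3,p6,p12,p13} splits into {p6,p12,p13} and {p1,p3}.
Split {p2,p5,p7,p9} by δ(·,0) → {p2,p7,p9} and {p5}.
On input 1, block {p2,p7,p9} splits into {p2,p9} and {p7}.
Split {p4,p8,p10,p11} by δ(·,0) → {p4,p11} and {p8,p10}.
Refine {p4,p11} on symbol 1: members go to different blocks, giving {p4} and {p11}.
The partition is now stable with 8 blocks: {p6,p12,p13} | {p2,p9} | {p4} | {p1,p3} | {p5} | {p7} | {p8,p10} | {p11}.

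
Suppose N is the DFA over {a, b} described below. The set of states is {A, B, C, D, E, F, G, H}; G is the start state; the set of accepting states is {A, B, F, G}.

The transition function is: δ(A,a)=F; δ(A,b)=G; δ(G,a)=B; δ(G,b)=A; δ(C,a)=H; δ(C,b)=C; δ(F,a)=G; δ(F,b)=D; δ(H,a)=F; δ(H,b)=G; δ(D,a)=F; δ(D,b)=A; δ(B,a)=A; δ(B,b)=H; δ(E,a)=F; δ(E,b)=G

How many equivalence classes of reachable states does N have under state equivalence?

States {C,E} cannot be reached from the start state, so discard them.
Start with accepting vs non-accepting: {A,B,F,G} | {D,H}.
Refine {A,B,F,G} on symbol b: members go to different blocks, giving {A,G} and {B,F}.
No further refinement is possible. Final partition (3 blocks): {A,G} | {D,H} | {B,F}.

3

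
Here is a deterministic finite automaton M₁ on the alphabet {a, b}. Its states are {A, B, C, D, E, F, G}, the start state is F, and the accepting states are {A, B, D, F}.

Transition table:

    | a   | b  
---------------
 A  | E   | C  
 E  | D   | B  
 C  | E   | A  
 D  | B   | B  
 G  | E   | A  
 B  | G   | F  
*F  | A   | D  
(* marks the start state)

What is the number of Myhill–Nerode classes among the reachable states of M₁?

All states are reachable from the start state.
P0 = {A,B,D,F} | {C,E,G}.
Refine {A,B,D,F} on symbol a: members go to different blocks, giving {A,B} and {D,F}.
Refine {A,B} on symbol b: members go to different blocks, giving {A} and {B}.
Refine {C,E,G} on symbol a: members go to different blocks, giving {C,G} and {E}.
Refine {D,F} on symbol a: members go to different blocks, giving {D} and {F}.
No further refinement is possible. Final partition (6 blocks): {A} | {C,G} | {D} | {B} | {E} | {F}.

6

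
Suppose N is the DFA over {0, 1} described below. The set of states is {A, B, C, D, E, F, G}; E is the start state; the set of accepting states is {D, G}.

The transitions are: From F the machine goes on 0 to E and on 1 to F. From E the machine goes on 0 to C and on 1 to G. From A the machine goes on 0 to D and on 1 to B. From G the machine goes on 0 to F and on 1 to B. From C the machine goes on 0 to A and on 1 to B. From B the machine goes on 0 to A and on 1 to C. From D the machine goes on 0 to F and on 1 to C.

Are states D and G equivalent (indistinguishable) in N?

Every state is reachable, so we keep all 7.
Start with accepting vs non-accepting: {D,G} | {A,B,C,E,F}.
On input 0, block {A,B,C,E,F} splits into {B,C,E,F} and {A}.
Refine {B,C,E,F} on symbol 0: members go to different blocks, giving {B,C} and {E,F}.
Refine {E,F} on symbol 0: members go to different blocks, giving {E} and {F}.
Stable partition: {D,G} | {B,C} | {A} | {E} | {F} — 5 equivalence classes.
D and G lie in the same block of the stable partition, so they are equivalent — no string distinguishes them.

Yes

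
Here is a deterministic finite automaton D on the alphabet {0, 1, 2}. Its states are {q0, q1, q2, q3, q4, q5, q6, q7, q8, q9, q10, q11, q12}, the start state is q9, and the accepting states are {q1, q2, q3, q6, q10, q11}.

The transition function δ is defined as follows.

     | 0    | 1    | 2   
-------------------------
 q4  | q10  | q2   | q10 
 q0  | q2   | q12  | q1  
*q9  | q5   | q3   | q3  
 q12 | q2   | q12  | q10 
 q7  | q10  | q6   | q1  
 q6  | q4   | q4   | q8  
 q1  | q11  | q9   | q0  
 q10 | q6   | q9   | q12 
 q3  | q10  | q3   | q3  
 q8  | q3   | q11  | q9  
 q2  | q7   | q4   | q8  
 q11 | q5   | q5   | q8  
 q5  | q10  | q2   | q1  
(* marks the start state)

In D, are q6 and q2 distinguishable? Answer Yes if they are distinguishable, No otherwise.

No

Every state is reachable, so we keep all 13.
Initial partition by acceptance: {q1,q2,q3,q6,q10,q11} | {q0,q4,q5,q7,q8,q9,q12}.
On input 0, block {q1,q2,q3,q6,q10,q11} splits into {q1,q3,q10} and {q2,q6,q11}.
Split {q1,q3,q10} by δ(·,0) → {q1,q10} and {q3}.
Refine {q0,q4,q5,q7,q8,q9,q12} on symbol 0: members go to different blocks, giving {q4,q5,q7} and {q0,q12} and {q8} and {q9}.
Stable partition: {q1,q10} | {q4,q5,q7} | {q2,q6,q11} | {q3} | {q0,q12} | {q8} | {q9} — 7 equivalence classes.
q6 and q2 lie in the same block of the stable partition, so they are equivalent — no string distinguishes them.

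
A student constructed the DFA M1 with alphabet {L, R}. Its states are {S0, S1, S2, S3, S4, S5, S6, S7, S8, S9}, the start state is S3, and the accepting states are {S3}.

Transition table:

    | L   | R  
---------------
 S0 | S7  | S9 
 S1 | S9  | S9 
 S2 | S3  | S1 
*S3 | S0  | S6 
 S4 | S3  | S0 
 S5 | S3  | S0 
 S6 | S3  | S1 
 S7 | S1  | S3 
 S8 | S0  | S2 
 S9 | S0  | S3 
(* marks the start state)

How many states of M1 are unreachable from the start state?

Starting at S3 and following transitions, the reachable set is {S0, S1, S3, S6, S7, S9}. That leaves S2, S4, S5, S8 unreachable — 4 in total.

4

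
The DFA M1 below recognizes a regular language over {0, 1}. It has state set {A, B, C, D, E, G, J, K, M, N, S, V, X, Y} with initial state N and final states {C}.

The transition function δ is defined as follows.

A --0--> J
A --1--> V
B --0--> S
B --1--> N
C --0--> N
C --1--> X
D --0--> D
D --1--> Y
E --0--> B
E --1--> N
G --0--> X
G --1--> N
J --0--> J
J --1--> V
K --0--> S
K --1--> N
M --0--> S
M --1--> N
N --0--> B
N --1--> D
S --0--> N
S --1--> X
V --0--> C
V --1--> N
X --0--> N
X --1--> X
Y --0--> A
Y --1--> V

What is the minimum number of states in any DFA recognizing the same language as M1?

Reachable states from the start: {A,B,C,D,J,N,S,V,X,Y}. Unreachable: {E,G,K,M} — drop them.
Start with accepting vs non-accepting: {C} | {A,B,D,J,N,S,V,X,Y}.
Split {A,B,D,J,N,S,V,X,Y} by δ(·,0) → {A,B,D,J,N,S,X,Y} and {V}.
On input 1, block {A,B,D,J,N,S,X,Y} splits into {B,D,N,S,X} and {A,J,Y}.
Split {B,D,N,S,X} by δ(·,1) → {B,N,S,X} and {D}.
Refine {B,N,S,X} on symbol 1: members go to different blocks, giving {B,S,X} and {N}.
On input 0, block {B,S,X} splits into {S,X} and {B}.
No further refinement is possible. Final partition (7 blocks): {C} | {S,X} | {V} | {A,J,Y} | {D} | {N} | {B}.

7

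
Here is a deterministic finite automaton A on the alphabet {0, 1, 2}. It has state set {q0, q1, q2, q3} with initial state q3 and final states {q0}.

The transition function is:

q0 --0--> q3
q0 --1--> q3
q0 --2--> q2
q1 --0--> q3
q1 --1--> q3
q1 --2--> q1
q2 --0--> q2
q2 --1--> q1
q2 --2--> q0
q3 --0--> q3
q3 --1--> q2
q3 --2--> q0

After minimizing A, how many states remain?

4

Every state is reachable, so we keep all 4.
Initial partition by acceptance: {q0} | {q1,q2,q3}.
On input 2, block {q1,q2,q3} splits into {q2,q3} and {q1}.
Split {q2,q3} by δ(·,1) → {q2} and {q3}.
Stable partition: {q0} | {q2} | {q1} | {q3} — 4 equivalence classes.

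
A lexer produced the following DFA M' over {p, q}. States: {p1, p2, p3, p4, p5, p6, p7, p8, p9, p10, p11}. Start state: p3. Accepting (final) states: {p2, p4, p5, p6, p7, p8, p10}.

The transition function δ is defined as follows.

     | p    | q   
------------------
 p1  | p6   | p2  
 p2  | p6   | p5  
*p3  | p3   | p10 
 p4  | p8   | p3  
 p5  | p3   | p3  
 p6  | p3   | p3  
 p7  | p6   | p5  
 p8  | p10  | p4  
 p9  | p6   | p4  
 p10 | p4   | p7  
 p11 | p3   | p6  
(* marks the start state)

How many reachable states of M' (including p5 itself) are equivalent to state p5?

2

First remove the unreachable states {p1,p2,p9,p11}; 7 states remain.
P0 = {p4,p5,p6,p7,p8,p10} | {p3}.
Split {p4,p5,p6,p7,p8,p10} by δ(·,p) → {p4,p7,p8,p10} and {p5,p6}.
On input p, block {p4,p7,p8,p10} splits into {p4,p8,p10} and {p7}.
On input q, block {p4,p8,p10} splits into {p4} and {p8} and {p10}.
Stable partition: {p4} | {p3} | {p5,p6} | {p7} | {p8} | {p10} — 6 equivalence classes.
The equivalence class containing p5 is {p5,p6}, of size 2.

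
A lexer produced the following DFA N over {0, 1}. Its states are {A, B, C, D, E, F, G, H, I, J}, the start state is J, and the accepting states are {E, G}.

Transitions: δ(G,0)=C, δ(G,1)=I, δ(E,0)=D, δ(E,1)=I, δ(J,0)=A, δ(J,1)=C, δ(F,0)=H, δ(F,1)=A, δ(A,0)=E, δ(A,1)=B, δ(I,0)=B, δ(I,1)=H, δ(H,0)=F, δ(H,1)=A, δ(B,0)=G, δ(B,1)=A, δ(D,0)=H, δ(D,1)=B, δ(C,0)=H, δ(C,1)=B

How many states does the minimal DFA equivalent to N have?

All states are reachable from the start state.
P0 = {E,G} | {A,B,C,D,F,H,I,J}.
On input 0, block {A,B,C,D,F,H,I,J} splits into {C,D,F,H,I,J} and {A,B}.
Split {C,D,F,H,I,J} by δ(·,0) → {C,D,F,H} and {I,J}.
The partition is now stable with 4 blocks: {E,G} | {C,D,F,H} | {A,B} | {I,J}.

4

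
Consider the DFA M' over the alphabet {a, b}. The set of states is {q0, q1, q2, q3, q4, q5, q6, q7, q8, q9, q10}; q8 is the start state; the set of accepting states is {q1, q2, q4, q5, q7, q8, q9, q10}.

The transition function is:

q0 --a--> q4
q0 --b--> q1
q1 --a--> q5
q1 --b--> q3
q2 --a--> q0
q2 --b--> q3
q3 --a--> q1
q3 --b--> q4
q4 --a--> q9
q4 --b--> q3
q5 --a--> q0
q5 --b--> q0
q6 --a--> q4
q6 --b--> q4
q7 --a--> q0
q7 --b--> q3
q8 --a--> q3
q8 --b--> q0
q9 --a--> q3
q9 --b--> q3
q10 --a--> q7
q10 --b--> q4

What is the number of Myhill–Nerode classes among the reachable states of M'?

First remove the unreachable states {q2,q6,q7,q10}; 7 states remain.
Start with accepting vs non-accepting: {q1,q4,q5,q8,q9} | {q0,q3}.
On input a, block {q1,q4,q5,q8,q9} splits into {q5,q8,q9} and {q1,q4}.
The partition is now stable with 3 blocks: {q5,q8,q9} | {q0,q3} | {q1,q4}.

3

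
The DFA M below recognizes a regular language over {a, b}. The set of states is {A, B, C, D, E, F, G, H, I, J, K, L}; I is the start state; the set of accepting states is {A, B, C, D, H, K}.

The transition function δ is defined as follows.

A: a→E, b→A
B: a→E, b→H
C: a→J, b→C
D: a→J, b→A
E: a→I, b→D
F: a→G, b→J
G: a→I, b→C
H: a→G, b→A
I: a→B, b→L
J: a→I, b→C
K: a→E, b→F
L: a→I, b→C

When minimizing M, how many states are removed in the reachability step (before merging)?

BFS from I reaches {A, B, C, D, E, G, H, I, J, L}; the 2 state(s) F, K are never visited.

2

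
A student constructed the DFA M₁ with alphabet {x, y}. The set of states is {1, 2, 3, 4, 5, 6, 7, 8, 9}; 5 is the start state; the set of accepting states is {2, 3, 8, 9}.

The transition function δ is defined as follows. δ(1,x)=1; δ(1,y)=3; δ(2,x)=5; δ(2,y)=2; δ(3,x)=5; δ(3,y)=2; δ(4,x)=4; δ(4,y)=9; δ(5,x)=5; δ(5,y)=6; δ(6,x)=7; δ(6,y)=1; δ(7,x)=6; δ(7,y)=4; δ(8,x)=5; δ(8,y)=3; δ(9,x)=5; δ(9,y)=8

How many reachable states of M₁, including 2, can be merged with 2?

Start with accepting vs non-accepting: {2,3,8,9} | {1,4,5,6,7}.
On input y, block {1,4,5,6,7} splits into {5,6,7} and {1,4}.
Split {5,6,7} by δ(·,y) → {6,7} and {5}.
Stable partition: {2,3,8,9} | {6,7} | {1,4} | {5} — 4 equivalence classes.
State 2 belongs to the block {2,3,8,9}, which has 4 states.

4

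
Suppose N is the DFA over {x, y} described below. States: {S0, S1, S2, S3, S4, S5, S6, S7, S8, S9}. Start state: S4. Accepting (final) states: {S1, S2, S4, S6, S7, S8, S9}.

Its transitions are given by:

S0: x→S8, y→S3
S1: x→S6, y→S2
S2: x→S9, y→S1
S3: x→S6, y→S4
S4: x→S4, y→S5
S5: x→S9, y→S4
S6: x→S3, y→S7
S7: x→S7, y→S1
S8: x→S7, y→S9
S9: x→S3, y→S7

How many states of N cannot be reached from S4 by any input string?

2

BFS from S4 reaches {S1, S2, S3, S4, S5, S6, S7, S9}; the 2 state(s) S0, S8 are never visited.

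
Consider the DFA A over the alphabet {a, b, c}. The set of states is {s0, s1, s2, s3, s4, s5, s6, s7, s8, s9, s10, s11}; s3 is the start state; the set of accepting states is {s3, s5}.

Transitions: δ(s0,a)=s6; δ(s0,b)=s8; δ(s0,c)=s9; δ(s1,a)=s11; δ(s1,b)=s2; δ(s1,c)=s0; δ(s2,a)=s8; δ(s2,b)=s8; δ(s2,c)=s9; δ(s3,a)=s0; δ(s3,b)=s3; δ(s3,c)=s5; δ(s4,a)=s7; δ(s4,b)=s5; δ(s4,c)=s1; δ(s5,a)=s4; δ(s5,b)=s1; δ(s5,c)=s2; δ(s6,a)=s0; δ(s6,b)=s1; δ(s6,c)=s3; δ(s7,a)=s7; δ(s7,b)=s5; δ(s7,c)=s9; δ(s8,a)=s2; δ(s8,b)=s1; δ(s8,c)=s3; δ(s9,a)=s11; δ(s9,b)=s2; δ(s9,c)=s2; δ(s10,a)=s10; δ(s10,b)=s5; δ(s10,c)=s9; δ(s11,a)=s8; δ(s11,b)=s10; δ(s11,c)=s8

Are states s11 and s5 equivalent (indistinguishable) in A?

All states are reachable from the start state.
Initial partition by acceptance: {s3,s5} | {s0,s1,s2,s4,s6,s7,s8,s9,s10,s11}.
On input b, block {s3,s5} splits into {s3} and {s5}.
Refine {s0,s1,s2,s4,s6,s7,s8,s9,s10,s11} on symbol b: members go to different blocks, giving {s0,s1,s2,s6,s8,s9,s11} and {s4,s7,s10}.
Refine {s0,s1,s2,s6,s8,s9,s11} on symbol b: members go to different blocks, giving {s0,s1,s2,s6,s8,s9} and {s11}.
Refine {s0,s1,s2,s6,s8,s9} on symbol a: members go to different blocks, giving {s0,s2,s6,s8} and {s1,s9}.
On input b, block {s0,s2,s6,s8} splits into {s0,s2} and {s6,s8}.
No further refinement is possible. Final partition (7 blocks): {s3} | {s0,s2} | {s5} | {s4,s7,s10} | {s11} | {s1,s9} | {s6,s8}.
s11 and s5 end up in different blocks, so they are distinguishable. For instance, the string 'ε' is accepted from only s5.

No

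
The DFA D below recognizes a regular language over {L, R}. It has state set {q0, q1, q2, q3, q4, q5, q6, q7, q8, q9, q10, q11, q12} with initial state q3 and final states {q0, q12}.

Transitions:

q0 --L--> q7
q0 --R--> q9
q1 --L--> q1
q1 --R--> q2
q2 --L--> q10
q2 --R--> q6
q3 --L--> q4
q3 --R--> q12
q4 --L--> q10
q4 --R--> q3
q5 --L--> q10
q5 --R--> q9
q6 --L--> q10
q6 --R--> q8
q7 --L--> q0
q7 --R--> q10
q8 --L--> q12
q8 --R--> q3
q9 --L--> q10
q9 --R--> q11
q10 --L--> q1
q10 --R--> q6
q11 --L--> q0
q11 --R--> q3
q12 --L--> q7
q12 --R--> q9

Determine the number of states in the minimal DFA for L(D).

9

Reachable states from the start: {q0,q1,q2,q3,q4,q6,q7,q8,q9,q10,q11,q12}. Unreachable: {q5} — drop them.
Initial partition by acceptance: {q0,q12} | {q1,q2,q3,q4,q6,q7,q8,q9,q10,q11}.
On input L, block {q1,q2,q3,q4,q6,q7,q8,q9,q10,q11} splits into {q1,q2,q3,q4,q6,q9,q10} and {q7,q8,q11}.
Refine {q1,q2,q3,q4,q6,q9,q10} on symbol R: members go to different blocks, giving {q1,q2,q4,q10} and {q6,q9} and {q3}.
On input R, block {q1,q2,q4,q10} splits into {q2,q10} and {q1} and {q4}.
On input L, block {q2,q10} splits into {q2} and {q10}.
Split {q7,q8,q11} by δ(·,R) → {q8,q11} and {q7}.
No further refinement is possible. Final partition (9 blocks): {q0,q12} | {q2} | {q8,q11} | {q6,q9} | {q3} | {q1} | {q4} | {q10} | {q7}.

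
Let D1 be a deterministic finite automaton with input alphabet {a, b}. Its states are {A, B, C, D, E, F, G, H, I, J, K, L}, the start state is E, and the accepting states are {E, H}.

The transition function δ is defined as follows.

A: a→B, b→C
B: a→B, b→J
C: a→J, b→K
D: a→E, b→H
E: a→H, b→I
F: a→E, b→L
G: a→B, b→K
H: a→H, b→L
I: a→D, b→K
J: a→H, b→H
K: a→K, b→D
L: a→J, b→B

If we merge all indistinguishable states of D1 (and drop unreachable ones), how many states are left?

4

First remove the unreachable states {A,C,F,G}; 8 states remain.
P0 = {E,H} | {B,D,I,J,K,L}.
Split {B,D,I,J,K,L} by δ(·,a) → {B,I,K,L} and {D,J}.
Split {B,I,K,L} by δ(·,a) → {B,K} and {I,L}.
No further refinement is possible. Final partition (4 blocks): {E,H} | {B,K} | {D,J} | {I,L}.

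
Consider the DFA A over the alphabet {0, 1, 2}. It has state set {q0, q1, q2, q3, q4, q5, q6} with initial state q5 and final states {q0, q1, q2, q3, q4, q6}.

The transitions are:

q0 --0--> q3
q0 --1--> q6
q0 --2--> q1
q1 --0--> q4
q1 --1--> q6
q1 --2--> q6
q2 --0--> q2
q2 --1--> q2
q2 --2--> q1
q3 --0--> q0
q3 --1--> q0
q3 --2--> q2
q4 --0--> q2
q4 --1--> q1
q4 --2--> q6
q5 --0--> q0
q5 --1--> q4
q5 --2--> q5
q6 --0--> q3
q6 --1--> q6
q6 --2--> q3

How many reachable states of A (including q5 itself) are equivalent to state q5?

1

Start with accepting vs non-accepting: {q0,q1,q2,q3,q4,q6} | {q5}.
Stable partition: {q0,q1,q2,q3,q4,q6} | {q5} — 2 equivalence classes.
The equivalence class containing q5 is {q5}, of size 1.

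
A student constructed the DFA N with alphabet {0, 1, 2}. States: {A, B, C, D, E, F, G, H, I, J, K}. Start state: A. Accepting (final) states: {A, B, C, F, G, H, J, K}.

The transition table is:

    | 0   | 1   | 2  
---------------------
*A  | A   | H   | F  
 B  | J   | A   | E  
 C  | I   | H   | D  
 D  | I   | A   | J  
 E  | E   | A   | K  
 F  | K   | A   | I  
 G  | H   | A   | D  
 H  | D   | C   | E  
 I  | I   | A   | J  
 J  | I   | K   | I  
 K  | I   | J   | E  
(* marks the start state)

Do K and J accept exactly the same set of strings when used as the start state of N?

Yes

States {B,G} cannot be reached from the start state, so discard them.
Start with accepting vs non-accepting: {A,C,F,H,J,K} | {D,E,I}.
On input 0, block {A,C,F,H,J,K} splits into {C,H,J,K} and {A,F}.
Split {A,F} by δ(·,0) → {A} and {F}.
Stable partition: {C,H,J,K} | {D,E,I} | {A} | {F} — 4 equivalence classes.
K and J lie in the same block of the stable partition, so they are equivalent — no string distinguishes them.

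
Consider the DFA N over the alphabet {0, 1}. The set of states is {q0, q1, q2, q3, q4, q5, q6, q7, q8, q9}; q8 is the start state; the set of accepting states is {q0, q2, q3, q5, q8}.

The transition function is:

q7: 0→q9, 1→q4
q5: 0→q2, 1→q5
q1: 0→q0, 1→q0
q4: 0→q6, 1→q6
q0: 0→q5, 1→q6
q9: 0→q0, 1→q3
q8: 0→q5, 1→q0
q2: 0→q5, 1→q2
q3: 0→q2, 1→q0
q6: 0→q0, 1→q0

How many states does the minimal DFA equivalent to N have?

4

First remove the unreachable states {q1,q3,q4,q7,q9}; 5 states remain.
P0 = {q0,q2,q5,q8} | {q6}.
Refine {q0,q2,q5,q8} on symbol 1: members go to different blocks, giving {q2,q5,q8} and {q0}.
On input 1, block {q2,q5,q8} splits into {q2,q5} and {q8}.
The partition is now stable with 4 blocks: {q2,q5} | {q6} | {q0} | {q8}.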